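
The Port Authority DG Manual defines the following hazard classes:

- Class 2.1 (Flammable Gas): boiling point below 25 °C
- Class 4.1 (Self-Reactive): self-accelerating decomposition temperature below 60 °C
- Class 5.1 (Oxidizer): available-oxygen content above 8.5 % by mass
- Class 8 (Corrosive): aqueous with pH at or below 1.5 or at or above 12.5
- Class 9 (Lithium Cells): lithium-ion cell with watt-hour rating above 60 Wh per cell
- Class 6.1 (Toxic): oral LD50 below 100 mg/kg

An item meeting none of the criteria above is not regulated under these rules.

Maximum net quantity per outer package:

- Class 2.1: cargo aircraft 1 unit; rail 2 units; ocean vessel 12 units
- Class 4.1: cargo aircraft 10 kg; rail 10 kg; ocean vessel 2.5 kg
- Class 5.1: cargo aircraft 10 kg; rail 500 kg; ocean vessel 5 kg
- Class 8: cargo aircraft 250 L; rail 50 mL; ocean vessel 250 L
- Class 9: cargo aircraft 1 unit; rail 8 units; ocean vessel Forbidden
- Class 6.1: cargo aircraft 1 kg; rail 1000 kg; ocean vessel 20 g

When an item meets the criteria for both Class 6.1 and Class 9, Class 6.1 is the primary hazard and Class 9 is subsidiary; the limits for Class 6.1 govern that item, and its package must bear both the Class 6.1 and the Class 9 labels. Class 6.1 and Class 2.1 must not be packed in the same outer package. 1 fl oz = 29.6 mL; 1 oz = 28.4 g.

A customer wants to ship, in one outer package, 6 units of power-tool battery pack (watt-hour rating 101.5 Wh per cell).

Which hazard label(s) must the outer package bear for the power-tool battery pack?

Class 9

Power-tool battery pack: watt-hour rating 101.5 Wh per cell > 60 Wh per cell → Class 9 (Lithium Cells).
Only the Class 9 label is required.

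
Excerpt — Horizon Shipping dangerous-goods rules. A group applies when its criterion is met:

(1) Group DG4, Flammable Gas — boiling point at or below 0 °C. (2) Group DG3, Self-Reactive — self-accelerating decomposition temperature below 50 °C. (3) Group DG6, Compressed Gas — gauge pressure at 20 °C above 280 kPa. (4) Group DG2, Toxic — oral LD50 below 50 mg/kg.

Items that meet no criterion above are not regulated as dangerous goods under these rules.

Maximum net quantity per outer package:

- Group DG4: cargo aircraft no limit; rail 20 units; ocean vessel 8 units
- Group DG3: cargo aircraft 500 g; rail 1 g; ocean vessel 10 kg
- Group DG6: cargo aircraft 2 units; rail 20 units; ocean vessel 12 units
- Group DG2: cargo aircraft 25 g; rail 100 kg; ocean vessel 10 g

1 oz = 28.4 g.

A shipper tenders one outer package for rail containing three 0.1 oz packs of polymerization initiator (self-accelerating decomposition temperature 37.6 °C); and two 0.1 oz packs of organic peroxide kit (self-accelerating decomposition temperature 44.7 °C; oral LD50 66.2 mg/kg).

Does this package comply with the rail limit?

No

Self-accelerating decomposition temperature 37.6 °C meets the Group DG3 criterion (Self-Reactive), so the polymerization initiator is Group DG3.
The organic peroxide kit has self-accelerating decomposition temperature 44.7 °C, which is < 50 °C, so it is Group DG3 (Self-Reactive).
Group DG3 net quantity: (three 0.1 oz packs = 8.52 g) + (two 0.1 oz packs = 5.68 g) = 14.2 g.
That exceeds the Group DG3 rail limit of 1 g.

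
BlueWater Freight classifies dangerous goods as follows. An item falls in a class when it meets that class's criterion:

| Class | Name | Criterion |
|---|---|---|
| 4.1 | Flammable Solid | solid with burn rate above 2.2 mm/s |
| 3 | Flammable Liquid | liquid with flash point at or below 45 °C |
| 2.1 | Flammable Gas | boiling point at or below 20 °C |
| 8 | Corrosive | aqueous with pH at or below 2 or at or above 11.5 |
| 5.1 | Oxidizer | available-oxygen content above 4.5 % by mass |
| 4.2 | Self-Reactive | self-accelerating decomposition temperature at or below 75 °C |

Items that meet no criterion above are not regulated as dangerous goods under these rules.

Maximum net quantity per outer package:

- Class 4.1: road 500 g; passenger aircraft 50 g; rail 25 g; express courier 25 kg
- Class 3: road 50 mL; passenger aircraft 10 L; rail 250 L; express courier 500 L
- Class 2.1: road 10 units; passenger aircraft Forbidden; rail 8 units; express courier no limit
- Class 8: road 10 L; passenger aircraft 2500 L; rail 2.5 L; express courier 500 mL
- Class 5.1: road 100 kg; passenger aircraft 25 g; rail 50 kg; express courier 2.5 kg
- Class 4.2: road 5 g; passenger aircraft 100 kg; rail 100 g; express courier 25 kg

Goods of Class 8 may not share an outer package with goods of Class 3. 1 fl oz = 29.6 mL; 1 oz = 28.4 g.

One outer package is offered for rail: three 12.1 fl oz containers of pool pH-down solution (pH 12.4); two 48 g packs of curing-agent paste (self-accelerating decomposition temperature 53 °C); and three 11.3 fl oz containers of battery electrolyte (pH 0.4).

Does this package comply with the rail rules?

Yes

Pool pH-down solution: pH 12.4 ≥ 11.5 → Class 8 (Corrosive).
The curing-agent paste has self-accelerating decomposition temperature 53 °C, which is ≤ 75 °C, so it is Class 4.2 (Self-Reactive).
With pH 0.4 (≤ 2), the battery electrolyte falls in Class 8.
Class 8 net quantity: (three 12.1 fl oz containers = 1074.48 mL) + (three 11.3 fl oz containers = 1003.44 mL) = 2077.92 mL.
2077.92 mL is within the rail limit of 2.5 L for Class 8.
Class 4.2 quantity: two 48 g packs = 96 g.
96 g ≤ 100 g (rail limit, Class 4.2) — within limit.
The segregation rule (Class 8 with Class 3) does not apply to Class 8 with Class 4.2.
Every hazard class is within its rail limit and no segregation rule is violated.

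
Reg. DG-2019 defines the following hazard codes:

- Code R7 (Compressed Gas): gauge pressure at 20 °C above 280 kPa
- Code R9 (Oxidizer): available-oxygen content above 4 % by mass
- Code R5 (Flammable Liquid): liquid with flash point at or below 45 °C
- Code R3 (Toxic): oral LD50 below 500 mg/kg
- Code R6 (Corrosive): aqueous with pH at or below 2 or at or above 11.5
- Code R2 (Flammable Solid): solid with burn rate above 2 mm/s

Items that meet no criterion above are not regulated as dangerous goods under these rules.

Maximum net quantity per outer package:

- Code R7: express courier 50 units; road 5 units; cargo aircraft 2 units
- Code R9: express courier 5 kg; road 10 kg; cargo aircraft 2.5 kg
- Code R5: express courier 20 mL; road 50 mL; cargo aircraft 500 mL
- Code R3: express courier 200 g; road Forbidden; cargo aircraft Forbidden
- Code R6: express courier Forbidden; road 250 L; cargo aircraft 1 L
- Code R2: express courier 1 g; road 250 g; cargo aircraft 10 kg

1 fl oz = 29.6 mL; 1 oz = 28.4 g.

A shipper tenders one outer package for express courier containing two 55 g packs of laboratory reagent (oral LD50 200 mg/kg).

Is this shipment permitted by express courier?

Oral LD50 200 mg/kg meets the Code R3 criterion (Toxic), so the laboratory reagent is Code R3.
Code R3 quantity: two 55 g packs = 110 g.
That is within the Code R3 express courier limit of 200 g.

Yes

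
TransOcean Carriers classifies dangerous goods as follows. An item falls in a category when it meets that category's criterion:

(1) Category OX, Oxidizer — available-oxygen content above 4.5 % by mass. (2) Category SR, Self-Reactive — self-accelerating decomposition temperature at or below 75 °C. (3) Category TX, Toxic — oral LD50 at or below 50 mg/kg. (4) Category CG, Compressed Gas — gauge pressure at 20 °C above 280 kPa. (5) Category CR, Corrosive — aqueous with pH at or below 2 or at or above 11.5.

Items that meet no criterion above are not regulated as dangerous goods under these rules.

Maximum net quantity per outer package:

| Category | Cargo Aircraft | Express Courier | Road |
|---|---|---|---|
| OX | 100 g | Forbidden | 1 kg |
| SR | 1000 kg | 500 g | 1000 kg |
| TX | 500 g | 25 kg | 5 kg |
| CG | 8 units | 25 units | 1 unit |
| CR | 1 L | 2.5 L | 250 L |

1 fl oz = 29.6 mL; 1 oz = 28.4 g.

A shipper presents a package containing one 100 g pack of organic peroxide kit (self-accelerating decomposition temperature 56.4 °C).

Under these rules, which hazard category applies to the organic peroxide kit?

The organic peroxide kit has self-accelerating decomposition temperature 56.4 °C, which is ≤ 75 °C, so it is Category SR (Self-Reactive).

Category SR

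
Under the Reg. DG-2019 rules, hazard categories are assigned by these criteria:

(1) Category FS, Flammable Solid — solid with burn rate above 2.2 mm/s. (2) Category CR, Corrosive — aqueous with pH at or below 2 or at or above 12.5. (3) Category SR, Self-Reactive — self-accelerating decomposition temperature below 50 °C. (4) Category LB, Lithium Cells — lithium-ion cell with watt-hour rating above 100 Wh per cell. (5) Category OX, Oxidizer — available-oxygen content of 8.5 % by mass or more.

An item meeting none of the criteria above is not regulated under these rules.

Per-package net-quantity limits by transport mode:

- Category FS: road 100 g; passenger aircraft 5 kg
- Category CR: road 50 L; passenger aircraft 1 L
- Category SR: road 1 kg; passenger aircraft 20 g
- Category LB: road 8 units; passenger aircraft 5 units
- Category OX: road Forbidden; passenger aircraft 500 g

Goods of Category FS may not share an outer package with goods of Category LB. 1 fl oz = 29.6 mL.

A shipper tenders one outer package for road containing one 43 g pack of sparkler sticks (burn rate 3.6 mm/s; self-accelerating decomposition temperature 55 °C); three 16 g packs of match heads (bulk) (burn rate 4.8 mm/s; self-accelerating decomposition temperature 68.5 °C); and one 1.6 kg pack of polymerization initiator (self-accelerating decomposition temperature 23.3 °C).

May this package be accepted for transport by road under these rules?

No

Sparkler sticks: burn rate 3.6 mm/s > 2.2 mm/s → Category FS (Flammable Solid).
Match heads (bulk): burn rate 4.8 mm/s > 2.2 mm/s → Category FS (Flammable Solid).
Polymerization initiator: self-accelerating decomposition temperature 23.3 °C < 50 °C → Category SR (Self-Reactive).
Total Category FS: 43 g + (three 16 g packs = 48 g) = 91 g.
That is within the Category FS road limit of 100 g.
Category SR quantity: 1.6 kg.
1.6 kg > 1 kg (road limit, Category SR) — over the limit.
The segregation rule (Category FS with Category LB) does not apply to Category FS with Category SR.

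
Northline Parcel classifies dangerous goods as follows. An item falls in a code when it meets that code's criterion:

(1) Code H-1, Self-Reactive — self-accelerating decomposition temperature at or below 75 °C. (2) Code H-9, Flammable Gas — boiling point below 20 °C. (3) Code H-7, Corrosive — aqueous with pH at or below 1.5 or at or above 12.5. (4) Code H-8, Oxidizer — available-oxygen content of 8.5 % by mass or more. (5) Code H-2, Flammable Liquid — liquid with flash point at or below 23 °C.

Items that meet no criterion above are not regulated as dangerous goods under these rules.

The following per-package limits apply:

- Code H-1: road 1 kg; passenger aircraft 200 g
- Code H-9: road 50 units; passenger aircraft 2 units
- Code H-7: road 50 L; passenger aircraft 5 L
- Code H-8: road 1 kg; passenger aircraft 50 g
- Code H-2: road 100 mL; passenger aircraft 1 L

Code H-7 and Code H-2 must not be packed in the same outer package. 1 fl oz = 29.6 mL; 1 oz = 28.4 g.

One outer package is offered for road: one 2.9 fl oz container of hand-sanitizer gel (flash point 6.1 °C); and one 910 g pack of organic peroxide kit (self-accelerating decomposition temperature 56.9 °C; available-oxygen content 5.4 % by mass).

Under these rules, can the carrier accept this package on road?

Flash point 6.1 °C meets the Code H-2 criterion (Flammable Liquid), so the hand-sanitizer gel is Code H-2.
With self-accelerating decomposition temperature 56.9 °C (≤ 75 °C), the organic peroxide kit falls in Code H-1.
Code H-2 quantity: one 2.9 fl oz container = 85.84 mL.
85.84 mL ≤ 100 mL (road limit, Code H-2) — within limit.
Code H-1 quantity: 910 g.
910 g ≤ 1 kg (road limit, Code H-1) — within limit.
The segregation rule (Code H-7 with Code H-2) does not apply to Code H-2 with Code H-1.
Every hazard code is within its road limit and no segregation rule is violated.

Yes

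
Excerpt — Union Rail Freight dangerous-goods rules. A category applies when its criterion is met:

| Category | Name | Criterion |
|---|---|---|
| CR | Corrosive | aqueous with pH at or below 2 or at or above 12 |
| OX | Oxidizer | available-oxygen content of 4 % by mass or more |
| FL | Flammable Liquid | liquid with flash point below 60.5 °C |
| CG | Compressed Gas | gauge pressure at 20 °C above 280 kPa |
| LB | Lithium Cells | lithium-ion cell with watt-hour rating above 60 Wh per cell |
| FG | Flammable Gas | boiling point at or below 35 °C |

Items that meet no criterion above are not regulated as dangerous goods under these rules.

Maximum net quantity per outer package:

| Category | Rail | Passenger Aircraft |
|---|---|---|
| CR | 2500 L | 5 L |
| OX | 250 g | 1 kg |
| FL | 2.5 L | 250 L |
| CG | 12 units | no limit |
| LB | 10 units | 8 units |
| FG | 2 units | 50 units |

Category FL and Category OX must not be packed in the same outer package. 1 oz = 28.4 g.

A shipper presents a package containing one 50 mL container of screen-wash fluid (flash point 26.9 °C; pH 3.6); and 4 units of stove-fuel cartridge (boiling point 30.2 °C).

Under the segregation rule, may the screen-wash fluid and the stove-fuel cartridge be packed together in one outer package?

Screen-wash fluid: flash point 26.9 °C < 60.5 °C → Category FL (Flammable Liquid).
With boiling point 30.2 °C (≤ 35 °C), the stove-fuel cartridge falls in Category FG.
No segregation rule bars Category FL with Category FG.

Yes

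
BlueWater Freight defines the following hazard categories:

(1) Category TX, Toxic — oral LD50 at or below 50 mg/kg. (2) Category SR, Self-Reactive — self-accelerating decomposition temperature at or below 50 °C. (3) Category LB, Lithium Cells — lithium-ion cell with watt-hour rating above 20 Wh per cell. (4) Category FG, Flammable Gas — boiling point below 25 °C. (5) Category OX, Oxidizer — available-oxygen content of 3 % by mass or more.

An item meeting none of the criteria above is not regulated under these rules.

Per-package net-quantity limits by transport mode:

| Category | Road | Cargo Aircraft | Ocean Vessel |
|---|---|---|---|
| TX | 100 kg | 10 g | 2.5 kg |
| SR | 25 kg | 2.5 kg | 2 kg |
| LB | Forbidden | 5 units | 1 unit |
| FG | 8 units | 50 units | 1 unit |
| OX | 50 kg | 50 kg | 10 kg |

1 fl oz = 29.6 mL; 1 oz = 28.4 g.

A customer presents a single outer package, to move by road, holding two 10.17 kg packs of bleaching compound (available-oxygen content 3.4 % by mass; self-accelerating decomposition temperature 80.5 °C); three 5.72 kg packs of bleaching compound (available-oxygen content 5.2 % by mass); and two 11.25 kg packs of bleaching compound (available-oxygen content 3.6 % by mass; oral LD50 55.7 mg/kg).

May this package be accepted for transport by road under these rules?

With available-oxygen content 3.4 % by mass (≥ 3 % by mass), the bleaching compound falls in Category OX.
Available-oxygen content 5.2 % by mass meets the Category OX criterion (Oxidizer), so the bleaching compound is Category OX.
The bleaching compound has available-oxygen content 3.6 % by mass, which is ≥ 3 % by mass, so it is Category OX (Oxidizer).
Category OX net quantity: (two 10.17 kg packs = 20.34 kg) + (three 5.72 kg packs = 17.16 kg) + (two 11.25 kg packs = 22.5 kg) = 60 kg.
60 kg exceeds the road limit of 50 kg for Category OX.

No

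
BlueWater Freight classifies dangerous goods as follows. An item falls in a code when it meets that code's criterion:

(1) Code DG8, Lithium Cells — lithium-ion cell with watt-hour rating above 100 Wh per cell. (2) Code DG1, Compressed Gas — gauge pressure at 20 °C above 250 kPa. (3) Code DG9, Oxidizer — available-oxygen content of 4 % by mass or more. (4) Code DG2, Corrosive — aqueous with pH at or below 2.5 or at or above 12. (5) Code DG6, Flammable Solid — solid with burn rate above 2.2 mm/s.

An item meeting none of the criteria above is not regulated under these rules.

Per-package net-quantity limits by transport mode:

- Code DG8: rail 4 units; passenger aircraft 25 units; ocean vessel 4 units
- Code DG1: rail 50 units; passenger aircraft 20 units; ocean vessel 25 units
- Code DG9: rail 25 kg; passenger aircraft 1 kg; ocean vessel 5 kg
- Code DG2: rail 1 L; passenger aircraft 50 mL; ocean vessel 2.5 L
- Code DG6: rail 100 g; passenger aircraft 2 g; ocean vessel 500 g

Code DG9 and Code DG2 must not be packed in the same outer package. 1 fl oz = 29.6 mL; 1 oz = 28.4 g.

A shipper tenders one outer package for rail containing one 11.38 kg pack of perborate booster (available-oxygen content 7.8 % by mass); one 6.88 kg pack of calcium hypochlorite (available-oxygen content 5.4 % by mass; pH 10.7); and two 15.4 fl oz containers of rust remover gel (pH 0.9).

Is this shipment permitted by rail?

No

With available-oxygen content 7.8 % by mass (≥ 4 % by mass), the perborate booster falls in Code DG9.
With available-oxygen content 5.4 % by mass (≥ 4 % by mass), the calcium hypochlorite falls in Code DG9.
Rust remover gel: pH 0.9 ≤ 2.5 → Code DG2 (Corrosive).
Code DG9 net quantity: 11.38 kg + 6.88 kg = 18.26 kg.
That is within the Code DG9 rail limit of 25 kg.
Code DG2 quantity: two 15.4 fl oz containers = 911.68 mL.
911.68 mL is within the rail limit of 1 L for Code DG2.
Code DG9 and Code DG2 may not share an outer package.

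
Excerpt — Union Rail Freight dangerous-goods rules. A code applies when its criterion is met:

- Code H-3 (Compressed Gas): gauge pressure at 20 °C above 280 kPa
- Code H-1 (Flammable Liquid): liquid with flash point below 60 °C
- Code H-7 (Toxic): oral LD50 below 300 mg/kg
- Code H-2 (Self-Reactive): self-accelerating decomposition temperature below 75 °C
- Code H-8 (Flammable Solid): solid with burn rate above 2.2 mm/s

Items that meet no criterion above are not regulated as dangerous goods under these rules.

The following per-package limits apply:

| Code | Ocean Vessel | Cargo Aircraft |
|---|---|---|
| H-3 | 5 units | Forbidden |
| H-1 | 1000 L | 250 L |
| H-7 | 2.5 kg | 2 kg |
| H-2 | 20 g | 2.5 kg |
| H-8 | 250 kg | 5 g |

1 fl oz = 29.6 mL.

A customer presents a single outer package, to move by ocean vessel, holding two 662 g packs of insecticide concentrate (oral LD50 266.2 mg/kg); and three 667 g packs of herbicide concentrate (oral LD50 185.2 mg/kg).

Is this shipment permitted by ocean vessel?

No

With oral LD50 266.2 mg/kg (< 300 mg/kg), the insecticide concentrate falls in Code H-7.
With oral LD50 185.2 mg/kg (< 300 mg/kg), the herbicide concentrate falls in Code H-7.
Total Code H-7: (two 662 g packs = 1.324 kg) + (three 667 g packs = 2.001 kg) = 3.325 kg.
3.325 kg > 2.5 kg (ocean vessel limit, Code H-7) — over the limit.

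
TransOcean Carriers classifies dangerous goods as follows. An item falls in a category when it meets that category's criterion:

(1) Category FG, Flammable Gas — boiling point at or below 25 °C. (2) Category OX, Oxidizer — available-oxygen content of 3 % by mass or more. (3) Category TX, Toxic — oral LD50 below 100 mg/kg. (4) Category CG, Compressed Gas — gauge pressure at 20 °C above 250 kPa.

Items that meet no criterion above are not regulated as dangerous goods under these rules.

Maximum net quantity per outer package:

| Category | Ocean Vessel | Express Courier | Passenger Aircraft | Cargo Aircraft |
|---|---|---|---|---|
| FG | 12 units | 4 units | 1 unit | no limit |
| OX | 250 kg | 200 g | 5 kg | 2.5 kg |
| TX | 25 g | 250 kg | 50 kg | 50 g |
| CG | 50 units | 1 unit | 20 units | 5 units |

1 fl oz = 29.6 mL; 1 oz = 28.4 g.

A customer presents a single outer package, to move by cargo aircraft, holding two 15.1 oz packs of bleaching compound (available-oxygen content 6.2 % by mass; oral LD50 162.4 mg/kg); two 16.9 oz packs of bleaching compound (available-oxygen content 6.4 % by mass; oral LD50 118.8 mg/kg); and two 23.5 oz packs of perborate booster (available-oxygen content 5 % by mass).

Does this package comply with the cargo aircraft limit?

No

Bleaching compound: available-oxygen content 6.2 % by mass ≥ 3 % by mass → Category OX (Oxidizer).
Bleaching compound: available-oxygen content 6.4 % by mass ≥ 3 % by mass → Category OX (Oxidizer).
With available-oxygen content 5 % by mass (≥ 3 % by mass), the perborate booster falls in Category OX.
Total Category OX: (two 15.1 oz packs = 857.68 g) + (two 16.9 oz packs = 959.92 g) + (two 23.5 oz packs = 1334.8 g) = 3152.4 g.
3152.4 g > 2.5 kg (cargo aircraft limit, Category OX) — over the limit.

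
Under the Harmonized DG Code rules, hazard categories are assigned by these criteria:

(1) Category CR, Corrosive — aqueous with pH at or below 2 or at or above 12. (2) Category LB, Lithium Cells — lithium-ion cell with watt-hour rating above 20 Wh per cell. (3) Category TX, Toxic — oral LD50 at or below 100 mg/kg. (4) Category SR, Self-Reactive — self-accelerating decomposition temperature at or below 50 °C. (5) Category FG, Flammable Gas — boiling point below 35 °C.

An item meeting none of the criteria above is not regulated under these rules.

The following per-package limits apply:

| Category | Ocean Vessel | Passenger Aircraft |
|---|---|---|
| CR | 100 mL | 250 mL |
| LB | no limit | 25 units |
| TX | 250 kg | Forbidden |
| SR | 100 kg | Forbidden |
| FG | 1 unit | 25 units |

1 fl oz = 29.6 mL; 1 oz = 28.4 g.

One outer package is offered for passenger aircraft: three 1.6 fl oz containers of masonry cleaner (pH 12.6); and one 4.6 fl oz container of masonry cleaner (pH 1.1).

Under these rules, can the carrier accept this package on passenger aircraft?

No

The masonry cleaner has pH 12.6, which is ≥ 12, so it is Category CR (Corrosive).
pH 1.1 meets the Category CR criterion (Corrosive), so the masonry cleaner is Category CR.
Category CR net quantity: (three 1.6 fl oz containers = 142.08 mL) + (one 4.6 fl oz container = 136.16 mL) = 278.24 mL.
278.24 mL exceeds the passenger aircraft limit of 250 mL for Category CR.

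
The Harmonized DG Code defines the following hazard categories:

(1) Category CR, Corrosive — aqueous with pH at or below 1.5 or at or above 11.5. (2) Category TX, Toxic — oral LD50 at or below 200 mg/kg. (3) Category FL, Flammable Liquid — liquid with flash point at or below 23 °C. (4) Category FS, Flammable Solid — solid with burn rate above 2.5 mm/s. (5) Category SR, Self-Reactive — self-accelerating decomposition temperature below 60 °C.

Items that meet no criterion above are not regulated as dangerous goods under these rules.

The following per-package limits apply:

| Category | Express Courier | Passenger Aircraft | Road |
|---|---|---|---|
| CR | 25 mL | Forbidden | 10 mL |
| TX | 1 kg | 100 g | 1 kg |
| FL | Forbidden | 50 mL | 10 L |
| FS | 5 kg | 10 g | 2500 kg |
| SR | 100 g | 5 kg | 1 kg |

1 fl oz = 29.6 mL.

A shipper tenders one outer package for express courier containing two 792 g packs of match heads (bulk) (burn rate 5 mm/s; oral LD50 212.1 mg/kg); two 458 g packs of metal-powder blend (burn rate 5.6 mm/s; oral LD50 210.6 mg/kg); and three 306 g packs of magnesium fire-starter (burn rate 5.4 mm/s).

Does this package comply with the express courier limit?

With burn rate 5 mm/s (> 2.5 mm/s), the match heads (bulk) fall in Category FS.
Metal-powder blend: burn rate 5.6 mm/s > 2.5 mm/s → Category FS (Flammable Solid).
Burn rate 5.4 mm/s meets the Category FS criterion (Flammable Solid), so the magnesium fire-starter is Category FS.
Total Category FS: (two 792 g packs = 1.584 kg) + (two 458 g packs = 916 g) + (three 306 g packs = 918 g) = 3.418 kg.
3.418 kg is within the express courier limit of 5 kg for Category FS.

Yes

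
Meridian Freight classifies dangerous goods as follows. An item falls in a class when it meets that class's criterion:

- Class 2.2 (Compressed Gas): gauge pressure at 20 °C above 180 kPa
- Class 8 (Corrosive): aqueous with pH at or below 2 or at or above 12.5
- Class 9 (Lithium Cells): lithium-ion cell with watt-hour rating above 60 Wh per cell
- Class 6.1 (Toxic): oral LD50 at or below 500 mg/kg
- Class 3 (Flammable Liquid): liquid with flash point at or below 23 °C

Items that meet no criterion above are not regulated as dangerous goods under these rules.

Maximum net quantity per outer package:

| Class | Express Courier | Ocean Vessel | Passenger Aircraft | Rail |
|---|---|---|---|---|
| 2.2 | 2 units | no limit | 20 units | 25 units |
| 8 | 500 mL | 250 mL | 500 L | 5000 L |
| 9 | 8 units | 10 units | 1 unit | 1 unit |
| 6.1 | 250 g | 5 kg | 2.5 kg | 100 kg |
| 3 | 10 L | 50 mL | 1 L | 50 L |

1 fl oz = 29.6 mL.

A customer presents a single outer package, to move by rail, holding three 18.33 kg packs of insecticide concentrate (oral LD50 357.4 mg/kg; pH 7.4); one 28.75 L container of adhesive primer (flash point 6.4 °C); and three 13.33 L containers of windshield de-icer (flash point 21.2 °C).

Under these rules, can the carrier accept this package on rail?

No

The insecticide concentrate has oral LD50 357.4 mg/kg, which is ≤ 500 mg/kg, so it is Class 6.1 (Toxic).
Flash point 6.4 °C meets the Class 3 criterion (Flammable Liquid), so the adhesive primer is Class 3.
The windshield de-icer has flash point 21.2 °C, which is ≤ 23 °C, so it is Class 3 (Flammable Liquid).
Total Class 3: 28.75 L + (three 13.33 L containers = 39.99 L) = 68.74 L.
68.74 L > 50 L (rail limit, Class 3) — over the limit.
Class 6.1 quantity: three 18.33 kg packs = 54.99 kg.
54.99 kg is within the rail limit of 100 kg for Class 6.1.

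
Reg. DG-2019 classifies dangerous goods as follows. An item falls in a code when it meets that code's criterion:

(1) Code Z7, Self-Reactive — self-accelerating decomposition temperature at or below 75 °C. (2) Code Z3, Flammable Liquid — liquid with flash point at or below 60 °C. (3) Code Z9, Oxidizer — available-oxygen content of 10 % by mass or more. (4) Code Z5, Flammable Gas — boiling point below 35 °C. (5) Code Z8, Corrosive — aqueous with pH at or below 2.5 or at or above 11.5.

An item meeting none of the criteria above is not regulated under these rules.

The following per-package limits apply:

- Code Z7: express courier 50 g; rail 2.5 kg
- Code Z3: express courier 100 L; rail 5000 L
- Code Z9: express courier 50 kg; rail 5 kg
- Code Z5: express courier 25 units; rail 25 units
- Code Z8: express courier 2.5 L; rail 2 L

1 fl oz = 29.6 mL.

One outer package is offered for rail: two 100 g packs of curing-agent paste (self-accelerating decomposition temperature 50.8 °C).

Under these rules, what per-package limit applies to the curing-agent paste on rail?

2.5 kg

With self-accelerating decomposition temperature 50.8 °C (≤ 75 °C), the curing-agent paste falls in Code Z7.
The rail limit for Code Z7 is 2.5 kg.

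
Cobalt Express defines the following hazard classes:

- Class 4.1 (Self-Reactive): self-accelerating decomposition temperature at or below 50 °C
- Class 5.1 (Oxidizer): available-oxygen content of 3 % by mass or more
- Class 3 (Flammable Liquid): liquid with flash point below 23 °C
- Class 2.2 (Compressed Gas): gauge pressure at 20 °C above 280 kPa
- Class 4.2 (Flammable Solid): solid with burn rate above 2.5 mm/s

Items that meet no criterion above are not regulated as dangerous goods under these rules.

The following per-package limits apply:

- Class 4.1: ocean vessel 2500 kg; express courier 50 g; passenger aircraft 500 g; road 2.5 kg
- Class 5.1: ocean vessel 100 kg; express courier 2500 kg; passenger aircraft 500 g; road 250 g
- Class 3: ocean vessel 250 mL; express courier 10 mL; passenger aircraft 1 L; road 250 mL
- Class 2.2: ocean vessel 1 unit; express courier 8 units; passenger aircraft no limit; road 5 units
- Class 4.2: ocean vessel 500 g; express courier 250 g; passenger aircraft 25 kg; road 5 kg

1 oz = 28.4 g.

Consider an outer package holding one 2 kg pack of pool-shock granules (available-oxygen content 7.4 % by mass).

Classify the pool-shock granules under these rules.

Class 5.1

Pool-shock granules: available-oxygen content 7.4 % by mass ≥ 3 % by mass → Class 5.1 (Oxidizer).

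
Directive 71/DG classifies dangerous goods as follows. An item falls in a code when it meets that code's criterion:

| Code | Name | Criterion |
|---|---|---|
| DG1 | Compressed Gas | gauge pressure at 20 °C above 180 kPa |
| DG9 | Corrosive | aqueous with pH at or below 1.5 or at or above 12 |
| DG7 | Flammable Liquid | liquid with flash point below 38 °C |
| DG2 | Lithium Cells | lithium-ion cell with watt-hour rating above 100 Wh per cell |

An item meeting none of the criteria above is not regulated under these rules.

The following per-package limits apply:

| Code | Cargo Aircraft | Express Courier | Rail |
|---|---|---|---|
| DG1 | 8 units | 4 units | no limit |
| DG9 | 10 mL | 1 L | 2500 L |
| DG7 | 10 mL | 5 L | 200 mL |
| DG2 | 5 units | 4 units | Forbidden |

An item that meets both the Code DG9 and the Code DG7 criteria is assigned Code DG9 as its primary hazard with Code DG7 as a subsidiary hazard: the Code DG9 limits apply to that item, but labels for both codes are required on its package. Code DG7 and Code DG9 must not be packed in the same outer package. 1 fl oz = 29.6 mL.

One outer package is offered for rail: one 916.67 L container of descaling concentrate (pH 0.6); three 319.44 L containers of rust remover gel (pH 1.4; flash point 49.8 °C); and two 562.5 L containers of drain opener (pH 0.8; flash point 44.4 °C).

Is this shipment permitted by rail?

No

With pH 0.6 (≤ 1.5), the descaling concentrate falls in Code DG9.
With pH 1.4 (≤ 1.5), the rust remover gel falls in Code DG9.
pH 0.8 meets the Code DG9 criterion (Corrosive), so the drain opener is Code DG9.
Total Code DG9: 916.67 L + (three 319.44 L containers = 958.32 L) + (two 562.5 L containers = 1125 L) = 2999.99 L.
2999.99 L exceeds the rail limit of 2500 L for Code DG9.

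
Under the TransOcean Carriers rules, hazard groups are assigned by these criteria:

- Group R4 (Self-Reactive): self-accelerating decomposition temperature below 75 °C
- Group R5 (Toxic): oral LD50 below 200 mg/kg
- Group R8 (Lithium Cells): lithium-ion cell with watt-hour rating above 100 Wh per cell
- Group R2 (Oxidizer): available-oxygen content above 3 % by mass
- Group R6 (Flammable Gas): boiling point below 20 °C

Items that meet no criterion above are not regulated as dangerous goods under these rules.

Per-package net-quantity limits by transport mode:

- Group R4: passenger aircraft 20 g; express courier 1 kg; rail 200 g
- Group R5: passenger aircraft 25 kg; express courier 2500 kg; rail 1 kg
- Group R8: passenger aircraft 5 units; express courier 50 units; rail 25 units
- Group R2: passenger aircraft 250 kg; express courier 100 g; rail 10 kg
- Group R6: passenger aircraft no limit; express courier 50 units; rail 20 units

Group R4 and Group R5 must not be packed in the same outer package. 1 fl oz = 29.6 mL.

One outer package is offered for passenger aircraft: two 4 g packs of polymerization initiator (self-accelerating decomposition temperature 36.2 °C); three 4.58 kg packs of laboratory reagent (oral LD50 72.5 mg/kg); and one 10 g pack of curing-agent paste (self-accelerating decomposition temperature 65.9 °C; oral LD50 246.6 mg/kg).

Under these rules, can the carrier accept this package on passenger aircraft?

No

The polymerization initiator has self-accelerating decomposition temperature 36.2 °C, which is < 75 °C, so it is Group R4 (Self-Reactive).
Oral LD50 72.5 mg/kg meets the Group R5 criterion (Toxic), so the laboratory reagent is Group R5.
The curing-agent paste has self-accelerating decomposition temperature 65.9 °C, which is < 75 °C, so it is Group R4 (Self-Reactive).
Group R4 net quantity: (two 4 g packs = 8 g) + 10 g = 18 g.
That is within the Group R4 passenger aircraft limit of 20 g.
Group R5 quantity: three 4.58 kg packs = 13.74 kg.
That is within the Group R5 passenger aircraft limit of 25 kg.
Group R4 and Group R5 may not share an outer package.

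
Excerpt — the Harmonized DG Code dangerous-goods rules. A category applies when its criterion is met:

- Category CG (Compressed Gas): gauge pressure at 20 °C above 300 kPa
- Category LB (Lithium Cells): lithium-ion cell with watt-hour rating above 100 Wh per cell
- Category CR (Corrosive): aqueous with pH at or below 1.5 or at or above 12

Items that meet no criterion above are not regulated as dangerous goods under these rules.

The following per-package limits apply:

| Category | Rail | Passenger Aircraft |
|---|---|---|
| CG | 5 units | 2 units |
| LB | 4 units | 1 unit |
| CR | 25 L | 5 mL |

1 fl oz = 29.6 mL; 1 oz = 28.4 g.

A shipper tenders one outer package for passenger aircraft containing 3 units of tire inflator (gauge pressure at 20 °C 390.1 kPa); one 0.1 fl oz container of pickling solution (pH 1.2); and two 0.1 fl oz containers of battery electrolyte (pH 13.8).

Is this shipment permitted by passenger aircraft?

No

Tire inflator: gauge pressure at 20 °C 390.1 kPa > 300 kPa → Category CG (Compressed Gas).
With pH 1.2 (≤ 1.5), the pickling solution falls in Category CR.
The battery electrolyte has pH 13.8, which is ≥ 12, so it is Category CR (Corrosive).
Category CG quantity: 3 units.
3 units exceeds the passenger aircraft limit of 2 units for Category CG.
Total Category CR: (one 0.1 fl oz container = 2.96 mL) + (two 0.1 fl oz containers = 5.92 mL) = 8.88 mL.
8.88 mL exceeds the passenger aircraft limit of 5 mL for Category CR.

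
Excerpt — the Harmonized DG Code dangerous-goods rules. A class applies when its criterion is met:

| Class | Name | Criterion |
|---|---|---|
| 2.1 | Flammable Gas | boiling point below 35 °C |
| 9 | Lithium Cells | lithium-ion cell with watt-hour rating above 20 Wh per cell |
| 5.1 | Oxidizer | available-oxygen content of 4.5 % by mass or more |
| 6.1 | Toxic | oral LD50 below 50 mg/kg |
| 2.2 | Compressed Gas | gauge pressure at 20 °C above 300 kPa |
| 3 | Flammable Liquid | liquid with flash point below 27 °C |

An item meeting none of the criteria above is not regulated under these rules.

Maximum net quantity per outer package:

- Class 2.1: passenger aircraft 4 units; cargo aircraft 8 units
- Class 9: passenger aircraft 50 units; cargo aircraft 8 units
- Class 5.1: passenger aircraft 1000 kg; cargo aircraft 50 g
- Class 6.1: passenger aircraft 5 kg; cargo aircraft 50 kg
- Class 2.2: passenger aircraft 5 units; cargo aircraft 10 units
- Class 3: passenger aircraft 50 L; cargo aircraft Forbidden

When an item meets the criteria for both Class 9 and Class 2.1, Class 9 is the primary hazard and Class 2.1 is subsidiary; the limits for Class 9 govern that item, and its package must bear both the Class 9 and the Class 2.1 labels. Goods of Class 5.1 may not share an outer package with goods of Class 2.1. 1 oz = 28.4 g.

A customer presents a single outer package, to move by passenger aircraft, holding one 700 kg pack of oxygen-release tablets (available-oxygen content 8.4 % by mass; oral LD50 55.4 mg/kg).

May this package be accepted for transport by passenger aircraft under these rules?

Oxygen-release tablets: available-oxygen content 8.4 % by mass ≥ 4.5 % by mass → Class 5.1 (Oxidizer).
Class 5.1 quantity: 700 kg.
That is within the Class 5.1 passenger aircraft limit of 1000 kg.

Yes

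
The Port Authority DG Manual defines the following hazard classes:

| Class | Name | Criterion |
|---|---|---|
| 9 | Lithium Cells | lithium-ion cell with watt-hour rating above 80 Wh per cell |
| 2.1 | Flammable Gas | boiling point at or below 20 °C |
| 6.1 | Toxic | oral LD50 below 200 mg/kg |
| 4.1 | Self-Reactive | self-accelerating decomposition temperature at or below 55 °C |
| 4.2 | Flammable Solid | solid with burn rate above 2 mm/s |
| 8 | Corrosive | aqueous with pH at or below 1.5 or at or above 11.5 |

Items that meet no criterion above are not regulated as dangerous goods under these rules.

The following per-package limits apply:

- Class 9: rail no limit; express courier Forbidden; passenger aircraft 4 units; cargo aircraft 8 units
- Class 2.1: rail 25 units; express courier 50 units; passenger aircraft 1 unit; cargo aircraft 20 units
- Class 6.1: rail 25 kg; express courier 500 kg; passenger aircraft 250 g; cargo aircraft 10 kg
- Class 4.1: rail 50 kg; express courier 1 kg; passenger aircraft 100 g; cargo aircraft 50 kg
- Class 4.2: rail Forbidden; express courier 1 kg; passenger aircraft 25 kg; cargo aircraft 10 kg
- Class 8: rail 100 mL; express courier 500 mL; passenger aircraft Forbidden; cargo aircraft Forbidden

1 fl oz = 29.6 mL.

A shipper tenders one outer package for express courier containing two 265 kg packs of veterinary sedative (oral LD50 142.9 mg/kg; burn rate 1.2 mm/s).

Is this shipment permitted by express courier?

No

With oral LD50 142.9 mg/kg (< 200 mg/kg), the veterinary sedative falls in Class 6.1.
Class 6.1 quantity: two 265 kg packs = 530 kg.
530 kg exceeds the express courier limit of 500 kg for Class 6.1.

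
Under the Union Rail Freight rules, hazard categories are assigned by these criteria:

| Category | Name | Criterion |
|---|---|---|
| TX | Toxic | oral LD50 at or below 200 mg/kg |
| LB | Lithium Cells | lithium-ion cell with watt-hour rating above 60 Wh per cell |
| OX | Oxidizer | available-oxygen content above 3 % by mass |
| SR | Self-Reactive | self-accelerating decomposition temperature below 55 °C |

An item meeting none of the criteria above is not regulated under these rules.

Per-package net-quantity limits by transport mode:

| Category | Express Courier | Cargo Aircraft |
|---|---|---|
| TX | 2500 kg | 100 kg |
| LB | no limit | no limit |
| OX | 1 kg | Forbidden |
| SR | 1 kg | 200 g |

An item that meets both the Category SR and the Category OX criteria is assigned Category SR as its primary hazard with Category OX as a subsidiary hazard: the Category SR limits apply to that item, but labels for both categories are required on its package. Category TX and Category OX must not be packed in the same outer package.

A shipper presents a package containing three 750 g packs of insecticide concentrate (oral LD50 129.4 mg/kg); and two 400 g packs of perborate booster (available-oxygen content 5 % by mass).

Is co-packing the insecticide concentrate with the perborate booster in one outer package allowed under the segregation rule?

Insecticide concentrate: oral LD50 129.4 mg/kg ≤ 200 mg/kg → Category TX (Toxic).
With available-oxygen content 5 % by mass (> 3 % by mass), the perborate booster falls in Category OX.
Category TX and Category OX may not share an outer package.

No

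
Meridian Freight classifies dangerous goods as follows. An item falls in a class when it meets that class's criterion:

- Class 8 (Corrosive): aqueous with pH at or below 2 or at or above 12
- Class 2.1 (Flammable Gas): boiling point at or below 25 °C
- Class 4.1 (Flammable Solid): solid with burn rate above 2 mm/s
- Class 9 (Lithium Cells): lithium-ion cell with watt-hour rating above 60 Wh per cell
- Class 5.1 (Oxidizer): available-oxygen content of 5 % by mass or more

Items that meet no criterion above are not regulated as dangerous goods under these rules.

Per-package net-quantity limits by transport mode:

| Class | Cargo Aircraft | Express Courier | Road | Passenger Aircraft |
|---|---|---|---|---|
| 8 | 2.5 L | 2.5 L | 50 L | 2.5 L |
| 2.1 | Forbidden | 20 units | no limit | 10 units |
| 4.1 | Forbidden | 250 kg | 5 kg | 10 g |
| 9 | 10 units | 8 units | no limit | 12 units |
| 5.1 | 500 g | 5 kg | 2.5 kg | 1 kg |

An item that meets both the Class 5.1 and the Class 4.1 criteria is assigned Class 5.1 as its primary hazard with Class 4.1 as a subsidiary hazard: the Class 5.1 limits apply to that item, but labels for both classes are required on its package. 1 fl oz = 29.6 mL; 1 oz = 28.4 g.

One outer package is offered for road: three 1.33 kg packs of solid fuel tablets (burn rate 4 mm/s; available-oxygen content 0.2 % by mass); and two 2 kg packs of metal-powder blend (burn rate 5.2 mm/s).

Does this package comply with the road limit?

Solid fuel tablets: burn rate 4 mm/s > 2 mm/s → Class 4.1 (Flammable Solid).
With burn rate 5.2 mm/s (> 2 mm/s), the metal-powder blend falls in Class 4.1.
Class 4.1 net quantity: (three 1.33 kg packs = 3.99 kg) + (two 2 kg packs = 4 kg) = 7.99 kg.
That exceeds the Class 4.1 road limit of 5 kg.

No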